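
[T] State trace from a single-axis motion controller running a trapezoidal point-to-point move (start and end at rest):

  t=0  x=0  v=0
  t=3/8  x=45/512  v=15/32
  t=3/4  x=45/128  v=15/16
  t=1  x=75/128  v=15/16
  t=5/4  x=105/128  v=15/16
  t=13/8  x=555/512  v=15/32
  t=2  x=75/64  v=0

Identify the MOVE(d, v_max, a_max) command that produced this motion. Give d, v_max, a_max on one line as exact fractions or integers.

d=75/64 v_max=15/16 a_max=5/4

final state: t=2, x=75/64, v=0 → d = 75/64
a_max = (15/32−0)/(3/8−0) = 5/4
max v = 15/16 over t∈[3/4,5/4] → v_max = 15/16
check: 15/16·(3/4+1/2) = 75/64 ✓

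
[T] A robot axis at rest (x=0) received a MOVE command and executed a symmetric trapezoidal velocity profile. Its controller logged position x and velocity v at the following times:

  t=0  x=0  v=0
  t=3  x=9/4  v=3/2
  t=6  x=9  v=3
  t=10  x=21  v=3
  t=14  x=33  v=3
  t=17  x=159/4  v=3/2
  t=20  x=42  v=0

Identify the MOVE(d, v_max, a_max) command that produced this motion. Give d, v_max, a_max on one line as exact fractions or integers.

final state: t=20, x=42, v=0 → d = 42
a_max = (3/2−0)/(3−0) = 1/2
max v = 3 over t∈[6,14] → v_max = 3
check: 3·(6+8) = 42 ✓

d=42 v_max=3 a_max=1/2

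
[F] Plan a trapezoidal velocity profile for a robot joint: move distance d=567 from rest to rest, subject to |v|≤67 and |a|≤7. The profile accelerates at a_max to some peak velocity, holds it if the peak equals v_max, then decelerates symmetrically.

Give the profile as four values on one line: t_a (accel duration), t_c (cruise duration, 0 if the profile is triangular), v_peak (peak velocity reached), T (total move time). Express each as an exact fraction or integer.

t_a=9 t_c=0 v_peak=63 T=18

v_max²/a_max = 67²/7 = 4489/7
567 < 4489/7 so t_c = 0
v_peak = √(567·7) = √3969 = 63
t_a = 63/7 = 9; t_c = 0
T = 2·9 = 18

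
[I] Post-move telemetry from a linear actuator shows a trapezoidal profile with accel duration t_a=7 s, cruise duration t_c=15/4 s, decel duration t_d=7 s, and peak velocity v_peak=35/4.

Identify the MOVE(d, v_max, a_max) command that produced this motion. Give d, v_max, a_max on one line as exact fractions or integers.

d=1505/16 v_max=35/4 a_max=5/4

a_max = (35/4)/7 = 5/4
d_a = ½·35/4·7 = 245/8; d_c = 35/4·15/4 = 525/16
d = 2·245/8 + 525/16 = 1505/16
t_c = 15/4 > 0 ⇒ limit active, v_max = 35/4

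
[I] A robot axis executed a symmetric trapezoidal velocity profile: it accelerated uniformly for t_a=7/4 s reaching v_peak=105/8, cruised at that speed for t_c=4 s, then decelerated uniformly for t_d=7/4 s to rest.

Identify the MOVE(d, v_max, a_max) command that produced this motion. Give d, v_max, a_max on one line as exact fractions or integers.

a_max = (105/8)/(7/4) = 15/2
d_a = ½·105/8·7/4 = 735/64; d_c = 105/8·4 = 105/2
d = 2·735/64 + 105/2 = 2415/32
t_c = 4 > 0 ⇒ limit active, v_max = 105/8

d=2415/32 v_max=105/8 a_max=15/2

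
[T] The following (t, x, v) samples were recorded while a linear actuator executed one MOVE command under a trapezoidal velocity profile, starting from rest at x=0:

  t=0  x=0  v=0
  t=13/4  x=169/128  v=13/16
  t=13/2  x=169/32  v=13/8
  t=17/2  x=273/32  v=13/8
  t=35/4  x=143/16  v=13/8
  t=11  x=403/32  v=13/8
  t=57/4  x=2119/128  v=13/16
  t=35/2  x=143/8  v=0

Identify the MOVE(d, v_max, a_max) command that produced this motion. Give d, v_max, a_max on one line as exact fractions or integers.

d=143/8 v_max=13/8 a_max=1/4

final state: t=35/2, x=143/8, v=0 → d = 143/8
a_max = (13/16−0)/(13/4−0) = 1/4
max v = 13/8 over t∈[13/2,11] → v_max = 13/8
check: 13/8·(13/2+9/2) = 143/8 ✓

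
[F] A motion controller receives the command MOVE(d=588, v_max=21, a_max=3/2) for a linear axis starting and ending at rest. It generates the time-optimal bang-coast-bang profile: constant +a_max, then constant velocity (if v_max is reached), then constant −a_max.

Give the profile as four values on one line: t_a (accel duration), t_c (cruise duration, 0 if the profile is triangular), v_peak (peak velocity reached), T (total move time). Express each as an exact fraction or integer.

vₘ²/aₘ = 21²/(3/2) = 294
588 ≥ 294 → trapezoidal
t_a = 21/(3/2) = 14; v_peak = 21
d_cruise = 588 − 294 = 294; t_c = 294/21 = 14
T = 2·14 + 14 = 42

t_a=14 t_c=14 v_peak=21 T=42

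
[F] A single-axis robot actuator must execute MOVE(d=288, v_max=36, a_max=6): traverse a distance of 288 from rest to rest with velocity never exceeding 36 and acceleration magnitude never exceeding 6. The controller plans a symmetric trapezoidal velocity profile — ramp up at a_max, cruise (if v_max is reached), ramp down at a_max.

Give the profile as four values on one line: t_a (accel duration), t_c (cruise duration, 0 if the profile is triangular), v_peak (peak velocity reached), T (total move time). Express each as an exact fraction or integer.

t_a=6 t_c=2 v_peak=36 T=14

vₘ²/aₘ = 36²/6 = 216
288 ≥ 216 so v_max reached
t_a = 36/6 = 6; v_peak = 36
d_cruise = 288 − 216 = 72; t_c = 72/36 = 2
T = 2·6 + 2 = 14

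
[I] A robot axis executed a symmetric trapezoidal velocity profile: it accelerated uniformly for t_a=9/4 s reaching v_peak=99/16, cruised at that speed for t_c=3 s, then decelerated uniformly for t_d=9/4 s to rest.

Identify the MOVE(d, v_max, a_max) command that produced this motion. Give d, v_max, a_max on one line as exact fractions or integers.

a_max = (99/16)/(9/4) = 11/4
d_a = ½·99/16·9/4 = 891/128; d_c = 99/16·3 = 297/16
d = 2·891/128 + 297/16 = 2079/64
t_c = 3 > 0 so v_max = 99/16

d=2079/64 v_max=99/16 a_max=11/4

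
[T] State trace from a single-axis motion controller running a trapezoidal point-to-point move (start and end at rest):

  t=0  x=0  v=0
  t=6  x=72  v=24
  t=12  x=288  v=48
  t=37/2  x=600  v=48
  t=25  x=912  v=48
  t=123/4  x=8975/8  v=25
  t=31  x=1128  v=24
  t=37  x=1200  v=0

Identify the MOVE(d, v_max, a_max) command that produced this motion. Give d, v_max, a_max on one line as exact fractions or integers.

final state: t=37, x=1200, v=0 → d = 1200
a_max = (24−0)/(6−0) = 4
max v = 48 over t∈[12,25] → v_max = 48
check: 48·(12+13) = 1200 ✓

d=1200 v_max=48 a_max=4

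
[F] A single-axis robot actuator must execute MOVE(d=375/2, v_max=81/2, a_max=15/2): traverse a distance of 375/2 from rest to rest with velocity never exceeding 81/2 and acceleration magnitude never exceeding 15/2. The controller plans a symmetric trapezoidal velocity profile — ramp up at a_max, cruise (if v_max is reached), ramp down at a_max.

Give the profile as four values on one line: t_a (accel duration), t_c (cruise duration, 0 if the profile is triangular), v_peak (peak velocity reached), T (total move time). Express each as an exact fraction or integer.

t_a=5 t_c=0 v_peak=75/2 T=10

v_max²/a_max = (81/2)²/(15/2) = 2187/10
375/2 < 2187/10 → triangular
v_peak = √(375/2·15/2) = √(5625/4) = 75/2
t_a = (75/2)/(15/2) = 5; t_c = 0
T = 2·5 = 10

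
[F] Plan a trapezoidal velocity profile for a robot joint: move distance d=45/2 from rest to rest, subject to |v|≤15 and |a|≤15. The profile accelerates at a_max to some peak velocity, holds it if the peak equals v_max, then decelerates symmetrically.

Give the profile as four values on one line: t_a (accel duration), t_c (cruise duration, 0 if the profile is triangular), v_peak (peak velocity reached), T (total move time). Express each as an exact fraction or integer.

t_a=1 t_c=1/2 v_peak=15 T=5/2

v_max²/a_max = 15²/15 = 15
45/2 ≥ 15 → trapezoidal
t_a = 15/15 = 1; v_peak = 15
d_cruise = 45/2 − 15 = 15/2; t_c = (15/2)/15 = 1/2
T = 2·1 + 1/2 = 5/2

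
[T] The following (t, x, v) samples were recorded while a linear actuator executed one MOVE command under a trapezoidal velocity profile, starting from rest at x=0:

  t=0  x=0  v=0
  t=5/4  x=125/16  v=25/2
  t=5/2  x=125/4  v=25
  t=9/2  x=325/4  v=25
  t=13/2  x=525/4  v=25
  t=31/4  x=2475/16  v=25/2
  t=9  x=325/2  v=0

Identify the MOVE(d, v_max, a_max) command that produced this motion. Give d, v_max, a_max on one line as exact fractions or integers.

d=325/2 v_max=25 a_max=10

final state: t=9, x=325/2, v=0 → d = 325/2
a_max = (25/2−0)/(5/4−0) = 10
max v = 25 over t∈[5/2,13/2] → v_max = 25
check: 25·(5/2+4) = 325/2 ✓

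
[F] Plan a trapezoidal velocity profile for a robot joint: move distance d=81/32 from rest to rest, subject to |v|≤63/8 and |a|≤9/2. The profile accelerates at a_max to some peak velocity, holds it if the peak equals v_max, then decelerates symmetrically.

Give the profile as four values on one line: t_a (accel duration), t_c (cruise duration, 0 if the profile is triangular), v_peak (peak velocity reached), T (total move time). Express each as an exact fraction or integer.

t_a=3/4 t_c=0 v_peak=27/8 T=3/2

(v_max)²/a_max = (63/8)²/(9/2) = 441/32
81/32 < 441/32 ⇒ no cruise
v_peak = √(81/32·9/2) = √(729/64) = 27/8
t_a = (27/8)/(9/2) = 3/4; t_c = 0
T = 2·3/4 = 3/2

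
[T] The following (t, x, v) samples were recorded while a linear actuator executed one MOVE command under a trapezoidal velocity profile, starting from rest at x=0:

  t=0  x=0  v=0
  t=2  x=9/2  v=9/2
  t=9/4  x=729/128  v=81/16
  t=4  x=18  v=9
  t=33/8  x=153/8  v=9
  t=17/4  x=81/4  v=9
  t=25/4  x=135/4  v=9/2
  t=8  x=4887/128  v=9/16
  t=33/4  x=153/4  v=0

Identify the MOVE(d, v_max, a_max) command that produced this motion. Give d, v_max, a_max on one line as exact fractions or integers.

final state: t=33/4, x=153/4, v=0 → d = 153/4
a_max = (9/2−0)/(2−0) = 9/4
max v = 9 over t∈[4,17/4] → v_max = 9
check: 9·(4+1/4) = 153/4 ✓

d=153/4 v_max=9 a_max=9/4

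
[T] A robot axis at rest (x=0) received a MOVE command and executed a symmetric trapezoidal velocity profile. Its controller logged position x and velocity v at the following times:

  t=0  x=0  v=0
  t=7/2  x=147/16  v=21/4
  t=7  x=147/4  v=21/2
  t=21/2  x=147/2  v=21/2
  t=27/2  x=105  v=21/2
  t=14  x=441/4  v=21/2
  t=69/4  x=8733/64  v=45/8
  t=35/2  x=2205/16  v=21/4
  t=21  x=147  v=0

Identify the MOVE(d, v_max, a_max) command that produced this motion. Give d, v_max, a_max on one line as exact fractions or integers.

final state: t=21, x=147, v=0 → d = 147
a_max = (21/4−0)/(7/2−0) = 3/2
max v = 21/2 over t∈[7,14] → v_max = 21/2
check: 21/2·(7+7) = 147 ✓

d=147 v_max=21/2 a_max=3/2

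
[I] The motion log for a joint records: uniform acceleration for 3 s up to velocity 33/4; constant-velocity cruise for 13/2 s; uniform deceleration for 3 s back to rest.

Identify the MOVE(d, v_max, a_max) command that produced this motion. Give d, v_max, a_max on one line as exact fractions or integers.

a_max = (33/4)/3 = 11/4
d_a = ½·33/4·3 = 99/8; d_c = 33/4·13/2 = 429/8
d = 2·99/8 + 429/8 = 627/8
t_c = 13/2 > 0 ⇒ limit active, v_max = 33/4

d=627/8 v_max=33/4 a_max=11/4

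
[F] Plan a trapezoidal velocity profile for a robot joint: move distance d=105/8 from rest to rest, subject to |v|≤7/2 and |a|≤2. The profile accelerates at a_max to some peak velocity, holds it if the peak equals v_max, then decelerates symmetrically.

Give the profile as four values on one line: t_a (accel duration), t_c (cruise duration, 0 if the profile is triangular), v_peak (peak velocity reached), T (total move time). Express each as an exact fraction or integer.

t_a=7/4 t_c=2 v_peak=7/2 T=11/2

v_max²/a_max = (7/2)²/2 = 49/8
105/8 ≥ 49/8 → trapezoidal
t_a = (7/2)/2 = 7/4; v_peak = 7/2
d_cruise = 105/8 − 49/8 = 7; t_c = 7/(7/2) = 2
T = 2·7/4 + 2 = 11/2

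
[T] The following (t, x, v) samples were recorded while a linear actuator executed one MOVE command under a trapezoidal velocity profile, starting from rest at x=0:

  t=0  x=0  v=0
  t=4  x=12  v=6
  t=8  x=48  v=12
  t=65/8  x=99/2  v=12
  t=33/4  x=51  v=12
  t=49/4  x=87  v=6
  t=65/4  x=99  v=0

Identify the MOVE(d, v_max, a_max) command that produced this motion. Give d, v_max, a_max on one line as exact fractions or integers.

final state: t=65/4, x=99, v=0 → d = 99
a_max = (6−0)/(4−0) = 3/2
max v = 12 over t∈[8,33/4] → v_max = 12
check: 12·(8+1/4) = 99 ✓

d=99 v_max=12 a_max=3/2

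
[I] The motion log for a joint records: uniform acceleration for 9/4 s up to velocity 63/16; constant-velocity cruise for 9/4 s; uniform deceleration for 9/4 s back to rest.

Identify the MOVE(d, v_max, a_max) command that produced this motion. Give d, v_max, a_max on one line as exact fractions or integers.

a_max = (63/16)/(9/4) = 7/4
d_a = ½·63/16·9/4 = 567/128; d_c = 63/16·9/4 = 567/64
d = 2·567/128 + 567/64 = 567/32
t_c = 9/4 > 0 so v_max = 63/16

d=567/32 v_max=63/16 a_max=7/4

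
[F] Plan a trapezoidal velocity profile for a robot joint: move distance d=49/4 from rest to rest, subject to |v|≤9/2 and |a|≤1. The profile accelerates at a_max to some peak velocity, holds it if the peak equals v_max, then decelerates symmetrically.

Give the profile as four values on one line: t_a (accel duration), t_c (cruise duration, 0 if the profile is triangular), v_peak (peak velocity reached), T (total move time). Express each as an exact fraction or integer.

v_max²/a_max = (9/2)²/1 = 81/4
49/4 < 81/4 ⇒ no cruise
v_peak = √(49/4·1) = √(49/4) = 7/2
t_a = (7/2)/1 = 7/2; t_c = 0
T = 2·7/2 = 7

t_a=7/2 t_c=0 v_peak=7/2 T=7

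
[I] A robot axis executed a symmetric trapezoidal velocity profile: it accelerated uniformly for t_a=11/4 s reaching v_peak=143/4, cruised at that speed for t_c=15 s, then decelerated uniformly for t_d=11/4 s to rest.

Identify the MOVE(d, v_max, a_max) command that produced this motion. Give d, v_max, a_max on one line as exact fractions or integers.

a_max = (143/4)/(11/4) = 13
d_a = ½·143/4·11/4 = 1573/32; d_c = 143/4·15 = 2145/4
d = 2·1573/32 + 2145/4 = 10153/16
t_c = 15 > 0 ⇒ limit active, v_max = 143/4

d=10153/16 v_max=143/4 a_max=13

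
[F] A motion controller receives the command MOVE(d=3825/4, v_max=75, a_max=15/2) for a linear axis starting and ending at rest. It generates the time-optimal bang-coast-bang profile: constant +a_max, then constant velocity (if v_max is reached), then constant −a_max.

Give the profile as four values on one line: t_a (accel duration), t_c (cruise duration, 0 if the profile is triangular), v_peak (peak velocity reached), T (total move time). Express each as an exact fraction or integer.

t_a=10 t_c=11/4 v_peak=75 T=91/4

vₘ²/aₘ = 75²/(15/2) = 750
3825/4 ≥ 750 → trapezoidal
t_a = 75/(15/2) = 10; v_peak = 75
d_cruise = 3825/4 − 750 = 825/4; t_c = (825/4)/75 = 11/4
T = 2·10 + 11/4 = 91/4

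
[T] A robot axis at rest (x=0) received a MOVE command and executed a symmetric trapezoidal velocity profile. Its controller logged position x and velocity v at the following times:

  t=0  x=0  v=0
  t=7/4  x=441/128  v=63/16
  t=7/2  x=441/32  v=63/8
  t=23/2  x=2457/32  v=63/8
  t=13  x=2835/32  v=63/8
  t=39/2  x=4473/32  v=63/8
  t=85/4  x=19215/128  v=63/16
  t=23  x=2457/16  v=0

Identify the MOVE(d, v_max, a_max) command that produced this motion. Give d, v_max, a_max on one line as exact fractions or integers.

d=2457/16 v_max=63/8 a_max=9/4

final state: t=23, x=2457/16, v=0 → d = 2457/16
a_max = (63/16−0)/(7/4−0) = 9/4
max v = 63/8 over t∈[7/2,39/2] → v_max = 63/8
check: 63/8·(7/2+16) = 2457/16 ✓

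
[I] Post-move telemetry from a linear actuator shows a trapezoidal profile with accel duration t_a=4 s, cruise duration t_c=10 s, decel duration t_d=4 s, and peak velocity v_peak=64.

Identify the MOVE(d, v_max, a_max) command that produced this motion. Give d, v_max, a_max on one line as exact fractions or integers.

a_max = 64/4 = 16
d_a = ½·64·4 = 128; d_c = 64·10 = 640
d = 2·128 + 640 = 896
t_c = 10 > 0 ⇒ limit active, v_max = 64

d=896 v_max=64 a_max=16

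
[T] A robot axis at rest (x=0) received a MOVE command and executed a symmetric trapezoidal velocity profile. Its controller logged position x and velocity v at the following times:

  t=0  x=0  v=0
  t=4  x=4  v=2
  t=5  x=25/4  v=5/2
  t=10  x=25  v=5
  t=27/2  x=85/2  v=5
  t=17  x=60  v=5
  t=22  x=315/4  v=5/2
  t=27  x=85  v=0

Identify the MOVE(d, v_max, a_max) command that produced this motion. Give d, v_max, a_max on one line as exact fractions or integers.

final state: t=27, x=85, v=0 → d = 85
a_max = (2−0)/(4−0) = 1/2
max v = 5 over t∈[10,17] → v_max = 5
check: 5·(10+7) = 85 ✓

d=85 v_max=5 a_max=1/2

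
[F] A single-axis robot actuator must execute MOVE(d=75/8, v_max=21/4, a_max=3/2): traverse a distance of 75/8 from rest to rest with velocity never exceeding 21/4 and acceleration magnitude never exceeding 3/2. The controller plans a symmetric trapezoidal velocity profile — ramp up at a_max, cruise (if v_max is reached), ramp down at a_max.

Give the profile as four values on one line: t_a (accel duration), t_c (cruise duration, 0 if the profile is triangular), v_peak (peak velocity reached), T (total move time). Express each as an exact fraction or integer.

v_max²/a_max = (21/4)²/(3/2) = 147/8
75/8 < 147/8 ⇒ no cruise
v_peak = √(75/8·3/2) = √(225/16) = 15/4
t_a = (15/4)/(3/2) = 5/2; t_c = 0
T = 2·5/2 = 5

t_a=5/2 t_c=0 v_peak=15/4 T=5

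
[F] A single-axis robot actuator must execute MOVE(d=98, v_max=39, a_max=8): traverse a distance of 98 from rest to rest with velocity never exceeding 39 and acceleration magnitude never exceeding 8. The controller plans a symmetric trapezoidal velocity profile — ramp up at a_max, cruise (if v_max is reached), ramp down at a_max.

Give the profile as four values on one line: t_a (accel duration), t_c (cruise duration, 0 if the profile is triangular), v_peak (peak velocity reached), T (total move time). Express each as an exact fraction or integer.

vₘ²/aₘ = 39²/8 = 1521/8
98 < 1521/8 so t_c = 0
v_peak = √(98·8) = √784 = 28
t_a = 28/8 = 7/2; t_c = 0
T = 2·7/2 = 7

t_a=7/2 t_c=0 v_peak=28 T=7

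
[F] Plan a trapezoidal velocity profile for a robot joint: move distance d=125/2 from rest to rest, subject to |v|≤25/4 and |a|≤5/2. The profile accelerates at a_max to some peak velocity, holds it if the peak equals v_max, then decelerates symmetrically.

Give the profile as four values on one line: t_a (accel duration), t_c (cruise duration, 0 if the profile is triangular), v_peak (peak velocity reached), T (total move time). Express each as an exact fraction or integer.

(v_max)²/a_max = (25/4)²/(5/2) = 125/8
125/2 ≥ 125/8 so v_max reached
t_a = (25/4)/(5/2) = 5/2; v_peak = 25/4
d_cruise = 125/2 − 125/8 = 375/8; t_c = (375/8)/(25/4) = 15/2
T = 2·5/2 + 15/2 = 25/2

t_a=5/2 t_c=15/2 v_peak=25/4 T=25/2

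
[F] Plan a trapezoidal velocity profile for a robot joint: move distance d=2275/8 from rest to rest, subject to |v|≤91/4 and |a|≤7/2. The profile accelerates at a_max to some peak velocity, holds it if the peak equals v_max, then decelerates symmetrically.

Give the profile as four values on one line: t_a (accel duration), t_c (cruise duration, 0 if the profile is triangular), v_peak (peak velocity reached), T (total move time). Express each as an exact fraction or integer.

t_a=13/2 t_c=6 v_peak=91/4 T=19

v_max²/a_max = (91/4)²/(7/2) = 1183/8
2275/8 ≥ 1183/8 ⇒ cruise phase
t_a = (91/4)/(7/2) = 13/2; v_peak = 91/4
d_cruise = 2275/8 − 1183/8 = 273/2; t_c = (273/2)/(91/4) = 6
T = 2·13/2 + 6 = 19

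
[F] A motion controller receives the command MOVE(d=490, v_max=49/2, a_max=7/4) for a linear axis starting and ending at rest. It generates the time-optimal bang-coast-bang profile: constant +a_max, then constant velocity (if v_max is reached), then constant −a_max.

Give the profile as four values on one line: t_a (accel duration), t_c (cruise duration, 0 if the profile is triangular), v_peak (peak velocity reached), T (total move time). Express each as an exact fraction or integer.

t_a=14 t_c=6 v_peak=49/2 T=34

v_max²/a_max = (49/2)²/(7/4) = 343
490 ≥ 343 ⇒ cruise phase
t_a = (49/2)/(7/4) = 14; v_peak = 49/2
d_cruise = 490 − 343 = 147; t_c = 147/(49/2) = 6
T = 2·14 + 6 = 34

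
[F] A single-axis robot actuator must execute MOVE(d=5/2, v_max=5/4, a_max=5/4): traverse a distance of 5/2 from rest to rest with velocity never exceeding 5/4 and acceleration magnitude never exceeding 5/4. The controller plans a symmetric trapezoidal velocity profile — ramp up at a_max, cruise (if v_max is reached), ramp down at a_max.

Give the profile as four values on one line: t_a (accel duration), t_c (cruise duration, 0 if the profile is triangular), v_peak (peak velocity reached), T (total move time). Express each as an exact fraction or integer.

vₘ²/aₘ = (5/4)²/(5/4) = 5/4
5/2 ≥ 5/4 → trapezoidal
t_a = (5/4)/(5/4) = 1; v_peak = 5/4
d_cruise = 5/2 − 5/4 = 5/4; t_c = (5/4)/(5/4) = 1
T = 2·1 + 1 = 3

t_a=1 t_c=1 v_peak=5/4 T=3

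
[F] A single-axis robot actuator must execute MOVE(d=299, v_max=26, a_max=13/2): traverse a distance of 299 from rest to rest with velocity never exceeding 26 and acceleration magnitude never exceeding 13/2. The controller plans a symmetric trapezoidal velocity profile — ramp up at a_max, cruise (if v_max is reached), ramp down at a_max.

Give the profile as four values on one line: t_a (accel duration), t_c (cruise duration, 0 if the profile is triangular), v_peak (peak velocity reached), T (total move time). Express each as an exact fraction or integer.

(v_max)²/a_max = 26²/(13/2) = 104
299 ≥ 104 so v_max reached
t_a = 26/(13/2) = 4; v_peak = 26
d_cruise = 299 − 104 = 195; t_c = 195/26 = 15/2
T = 2·4 + 15/2 = 31/2

t_a=4 t_c=15/2 v_peak=26 T=31/2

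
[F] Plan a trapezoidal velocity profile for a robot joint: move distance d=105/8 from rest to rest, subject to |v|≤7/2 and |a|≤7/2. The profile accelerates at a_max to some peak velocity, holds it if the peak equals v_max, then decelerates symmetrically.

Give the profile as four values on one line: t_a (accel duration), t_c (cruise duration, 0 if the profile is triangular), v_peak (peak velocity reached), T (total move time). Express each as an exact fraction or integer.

t_a=1 t_c=11/4 v_peak=7/2 T=19/4

(v_max)²/a_max = (7/2)²/(7/2) = 7/2
105/8 ≥ 7/2 so v_max reached
t_a = (7/2)/(7/2) = 1; v_peak = 7/2
d_cruise = 105/8 − 7/2 = 77/8; t_c = (77/8)/(7/2) = 11/4
T = 2·1 + 11/4 = 19/4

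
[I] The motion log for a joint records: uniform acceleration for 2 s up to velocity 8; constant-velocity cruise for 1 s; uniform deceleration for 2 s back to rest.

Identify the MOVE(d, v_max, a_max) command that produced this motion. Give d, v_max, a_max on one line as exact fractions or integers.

d=24 v_max=8 a_max=4

a_max = 8/2 = 4
d_a = ½·8·2 = 8; d_c = 8·1 = 8
d = 2·8 + 8 = 24
t_c = 1 > 0 ⇒ limit active, v_max = 8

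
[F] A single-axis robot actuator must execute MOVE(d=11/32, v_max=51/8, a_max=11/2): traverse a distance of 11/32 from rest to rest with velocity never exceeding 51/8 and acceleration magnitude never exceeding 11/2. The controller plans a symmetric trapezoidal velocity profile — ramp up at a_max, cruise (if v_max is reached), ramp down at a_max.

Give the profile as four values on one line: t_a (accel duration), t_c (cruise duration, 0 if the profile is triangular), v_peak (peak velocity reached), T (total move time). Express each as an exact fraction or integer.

vₘ²/aₘ = (51/8)²/(11/2) = 2601/352
11/32 < 2601/352 → triangular
v_peak = √(11/32·11/2) = √(121/64) = 11/8
t_a = (11/8)/(11/2) = 1/4; t_c = 0
T = 2·1/4 = 1/2

t_a=1/4 t_c=0 v_peak=11/8 T=1/2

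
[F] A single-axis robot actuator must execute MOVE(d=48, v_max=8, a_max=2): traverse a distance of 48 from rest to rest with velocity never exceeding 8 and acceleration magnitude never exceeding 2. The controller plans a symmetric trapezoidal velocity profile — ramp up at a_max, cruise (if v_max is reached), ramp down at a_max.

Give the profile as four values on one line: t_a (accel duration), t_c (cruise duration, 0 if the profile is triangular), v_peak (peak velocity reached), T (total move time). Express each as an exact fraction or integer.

t_a=4 t_c=2 v_peak=8 T=10

vₘ²/aₘ = 8²/2 = 32
48 ≥ 32 so v_max reached
t_a = 8/2 = 4; v_peak = 8
d_cruise = 48 − 32 = 16; t_c = 16/8 = 2
T = 2·4 + 2 = 10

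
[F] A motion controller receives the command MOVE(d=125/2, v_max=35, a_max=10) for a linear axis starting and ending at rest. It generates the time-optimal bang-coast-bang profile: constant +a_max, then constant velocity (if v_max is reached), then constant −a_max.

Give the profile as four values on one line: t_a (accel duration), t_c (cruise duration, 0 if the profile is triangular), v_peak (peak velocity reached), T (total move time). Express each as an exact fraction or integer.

t_a=5/2 t_c=0 v_peak=25 T=5

v_max²/a_max = 35²/10 = 245/2
125/2 < 245/2 → triangular
v_peak = √(125/2·10) = √625 = 25
t_a = 25/10 = 5/2; t_c = 0
T = 2·5/2 = 5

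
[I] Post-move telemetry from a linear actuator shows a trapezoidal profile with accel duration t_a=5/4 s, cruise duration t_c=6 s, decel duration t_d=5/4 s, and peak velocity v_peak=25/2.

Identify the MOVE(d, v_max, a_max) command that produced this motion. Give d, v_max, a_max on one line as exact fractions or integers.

a_max = (25/2)/(5/4) = 10
d_a = ½·25/2·5/4 = 125/16; d_c = 25/2·6 = 75
d = 2·125/16 + 75 = 725/8
t_c = 6 > 0 → v_max = v_peak = 25/2

d=725/8 v_max=25/2 a_max=10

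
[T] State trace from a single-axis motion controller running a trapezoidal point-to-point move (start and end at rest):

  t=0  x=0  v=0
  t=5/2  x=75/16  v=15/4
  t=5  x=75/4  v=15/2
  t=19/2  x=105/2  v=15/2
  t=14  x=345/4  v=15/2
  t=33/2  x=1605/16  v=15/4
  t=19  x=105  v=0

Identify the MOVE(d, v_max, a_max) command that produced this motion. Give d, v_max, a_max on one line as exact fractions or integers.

d=105 v_max=15/2 a_max=3/2

final state: t=19, x=105, v=0 → d = 105
a_max = (15/4−0)/(5/2−0) = 3/2
max v = 15/2 over t∈[5,14] → v_max = 15/2
check: 15/2·(5+9) = 105 ✓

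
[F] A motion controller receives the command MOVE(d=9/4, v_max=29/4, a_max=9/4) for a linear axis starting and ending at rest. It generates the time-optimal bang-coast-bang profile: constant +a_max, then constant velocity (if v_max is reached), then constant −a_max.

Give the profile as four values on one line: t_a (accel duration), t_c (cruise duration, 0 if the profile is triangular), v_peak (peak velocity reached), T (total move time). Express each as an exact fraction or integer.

t_a=1 t_c=0 v_peak=9/4 T=2

(v_max)²/a_max = (29/4)²/(9/4) = 841/36
9/4 < 841/36 so t_c = 0
v_peak = √(9/4·9/4) = √(81/16) = 9/4
t_a = (9/4)/(9/4) = 1; t_c = 0
T = 2·1 = 2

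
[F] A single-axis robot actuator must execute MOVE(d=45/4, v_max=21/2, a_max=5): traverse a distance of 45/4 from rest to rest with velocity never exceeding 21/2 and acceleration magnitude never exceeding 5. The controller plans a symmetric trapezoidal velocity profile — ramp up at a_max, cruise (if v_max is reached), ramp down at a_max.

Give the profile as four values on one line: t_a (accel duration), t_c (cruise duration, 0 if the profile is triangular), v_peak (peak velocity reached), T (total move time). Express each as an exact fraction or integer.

vₘ²/aₘ = (21/2)²/5 = 441/20
45/4 < 441/20 so t_c = 0
v_peak = √(45/4·5) = √(225/4) = 15/2
t_a = (15/2)/5 = 3/2; t_c = 0
T = 2·3/2 = 3

t_a=3/2 t_c=0 v_peak=15/2 T=3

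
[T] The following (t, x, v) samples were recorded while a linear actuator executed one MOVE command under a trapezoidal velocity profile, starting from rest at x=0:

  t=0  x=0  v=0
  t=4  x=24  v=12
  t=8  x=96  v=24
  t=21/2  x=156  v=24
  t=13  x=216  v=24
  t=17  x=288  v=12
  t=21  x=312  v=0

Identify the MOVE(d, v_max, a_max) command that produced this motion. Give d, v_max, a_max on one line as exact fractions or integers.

final state: t=21, x=312, v=0 → d = 312
a_max = (12−0)/(4−0) = 3
max v = 24 over t∈[8,13] → v_max = 24
check: 24·(8+5) = 312 ✓

d=312 v_max=24 a_max=3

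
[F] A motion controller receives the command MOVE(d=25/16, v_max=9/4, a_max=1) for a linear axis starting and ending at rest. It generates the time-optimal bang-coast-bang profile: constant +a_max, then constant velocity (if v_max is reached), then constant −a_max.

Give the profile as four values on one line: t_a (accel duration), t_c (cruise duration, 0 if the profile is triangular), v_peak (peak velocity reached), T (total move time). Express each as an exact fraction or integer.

(v_max)²/a_max = (9/4)²/1 = 81/16
25/16 < 81/16 → triangular
v_peak = √(25/16·1) = √(25/16) = 5/4
t_a = (5/4)/1 = 5/4; t_c = 0
T = 2·5/4 = 5/2

t_a=5/4 t_c=0 v_peak=5/4 T=5/2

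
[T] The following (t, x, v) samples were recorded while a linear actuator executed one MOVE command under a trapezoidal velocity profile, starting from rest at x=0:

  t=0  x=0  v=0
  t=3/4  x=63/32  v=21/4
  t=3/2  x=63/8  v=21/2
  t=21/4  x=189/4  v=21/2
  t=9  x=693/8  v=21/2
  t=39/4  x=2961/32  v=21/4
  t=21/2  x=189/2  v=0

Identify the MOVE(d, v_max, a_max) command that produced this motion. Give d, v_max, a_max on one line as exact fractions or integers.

d=189/2 v_max=21/2 a_max=7

final state: t=21/2, x=189/2, v=0 → d = 189/2
a_max = (21/4−0)/(3/4−0) = 7
max v = 21/2 over t∈[3/2,9] → v_max = 21/2
check: 21/2·(3/2+15/2) = 189/2 ✓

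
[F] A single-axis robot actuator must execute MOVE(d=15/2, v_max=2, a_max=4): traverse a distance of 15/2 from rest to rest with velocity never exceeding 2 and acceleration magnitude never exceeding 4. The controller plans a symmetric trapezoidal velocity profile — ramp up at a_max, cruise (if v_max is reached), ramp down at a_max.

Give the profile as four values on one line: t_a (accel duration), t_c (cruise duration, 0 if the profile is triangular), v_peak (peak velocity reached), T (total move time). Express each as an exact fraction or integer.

(v_max)²/a_max = 2²/4 = 1
15/2 ≥ 1 → trapezoidal
t_a = 2/4 = 1/2; v_peak = 2
d_cruise = 15/2 − 1 = 13/2; t_c = (13/2)/2 = 13/4
T = 2·1/2 + 13/4 = 17/4

t_a=1/2 t_c=13/4 v_peak=2 T=17/4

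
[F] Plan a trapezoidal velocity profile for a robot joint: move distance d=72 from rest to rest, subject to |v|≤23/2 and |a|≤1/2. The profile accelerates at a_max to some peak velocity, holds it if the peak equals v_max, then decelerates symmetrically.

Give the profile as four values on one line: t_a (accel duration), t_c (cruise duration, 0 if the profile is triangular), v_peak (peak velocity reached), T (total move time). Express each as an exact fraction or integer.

t_a=12 t_c=0 v_peak=6 T=24

vₘ²/aₘ = (23/2)²/(1/2) = 529/2
72 < 529/2 ⇒ no cruise
v_peak = √(72·1/2) = √36 = 6
t_a = 6/(1/2) = 12; t_c = 0
T = 2·12 = 24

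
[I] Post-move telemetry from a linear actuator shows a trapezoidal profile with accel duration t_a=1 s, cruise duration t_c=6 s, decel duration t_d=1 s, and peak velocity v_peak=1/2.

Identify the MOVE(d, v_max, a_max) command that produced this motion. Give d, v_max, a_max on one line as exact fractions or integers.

d=7/2 v_max=1/2 a_max=1/2

a_max = (1/2)/1 = 1/2
d_a = ½·1/2·1 = 1/4; d_c = 1/2·6 = 3
d = 2·1/4 + 3 = 7/2
t_c = 6 > 0 so v_max = 1/2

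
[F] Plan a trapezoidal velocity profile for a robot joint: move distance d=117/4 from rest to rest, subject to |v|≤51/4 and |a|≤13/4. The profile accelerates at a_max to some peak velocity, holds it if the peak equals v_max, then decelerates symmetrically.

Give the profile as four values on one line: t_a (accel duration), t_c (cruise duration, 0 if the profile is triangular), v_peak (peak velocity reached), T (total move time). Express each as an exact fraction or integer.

t_a=3 t_c=0 v_peak=39/4 T=6

v_max²/a_max = (51/4)²/(13/4) = 2601/52
117/4 < 2601/52 ⇒ no cruise
v_peak = √(117/4·13/4) = √(1521/16) = 39/4
t_a = (39/4)/(13/4) = 3; t_c = 0
T = 2·3 = 6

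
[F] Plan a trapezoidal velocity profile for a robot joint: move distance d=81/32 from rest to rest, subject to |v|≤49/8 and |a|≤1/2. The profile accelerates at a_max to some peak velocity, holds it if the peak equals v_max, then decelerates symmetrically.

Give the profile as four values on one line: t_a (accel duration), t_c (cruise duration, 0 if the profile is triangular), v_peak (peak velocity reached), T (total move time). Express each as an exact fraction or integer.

t_a=9/4 t_c=0 v_peak=9/8 T=9/2

(v_max)²/a_max = (49/8)²/(1/2) = 2401/32
81/32 < 2401/32 so t_c = 0
v_peak = √(81/32·1/2) = √(81/64) = 9/8
t_a = (9/8)/(1/2) = 9/4; t_c = 0
T = 2·9/4 = 9/2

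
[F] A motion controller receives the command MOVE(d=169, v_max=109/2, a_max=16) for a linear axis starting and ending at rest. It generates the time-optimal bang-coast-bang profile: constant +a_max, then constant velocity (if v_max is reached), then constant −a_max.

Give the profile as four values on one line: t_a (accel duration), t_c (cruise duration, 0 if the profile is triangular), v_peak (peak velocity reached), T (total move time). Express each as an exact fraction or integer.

t_a=13/4 t_c=0 v_peak=52 T=13/2

(v_max)²/a_max = (109/2)²/16 = 11881/64
169 < 11881/64 → triangular
v_peak = √(169·16) = √2704 = 52
t_a = 52/16 = 13/4; t_c = 0
T = 2·13/4 = 13/2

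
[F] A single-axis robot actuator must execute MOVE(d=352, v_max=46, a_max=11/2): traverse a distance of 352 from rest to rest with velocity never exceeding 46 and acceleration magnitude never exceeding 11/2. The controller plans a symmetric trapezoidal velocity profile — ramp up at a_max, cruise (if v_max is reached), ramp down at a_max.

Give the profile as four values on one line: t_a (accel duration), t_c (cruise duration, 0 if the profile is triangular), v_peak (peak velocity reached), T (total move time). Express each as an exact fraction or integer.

t_a=8 t_c=0 v_peak=44 T=16

vₘ²/aₘ = 46²/(11/2) = 4232/11
352 < 4232/11 ⇒ no cruise
v_peak = √(352·11/2) = √1936 = 44
t_a = 44/(11/2) = 8; t_c = 0
T = 2·8 = 16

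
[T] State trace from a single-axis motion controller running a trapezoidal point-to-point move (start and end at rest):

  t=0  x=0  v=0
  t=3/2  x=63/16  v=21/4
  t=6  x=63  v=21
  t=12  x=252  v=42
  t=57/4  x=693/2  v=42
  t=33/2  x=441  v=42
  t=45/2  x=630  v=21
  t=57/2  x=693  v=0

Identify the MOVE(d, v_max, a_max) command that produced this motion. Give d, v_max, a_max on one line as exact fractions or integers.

final state: t=57/2, x=693, v=0 → d = 693
a_max = (21/4−0)/(3/2−0) = 7/2
max v = 42 over t∈[12,33/2] → v_max = 42
check: 42·(12+9/2) = 693 ✓

d=693 v_max=42 a_max=7/2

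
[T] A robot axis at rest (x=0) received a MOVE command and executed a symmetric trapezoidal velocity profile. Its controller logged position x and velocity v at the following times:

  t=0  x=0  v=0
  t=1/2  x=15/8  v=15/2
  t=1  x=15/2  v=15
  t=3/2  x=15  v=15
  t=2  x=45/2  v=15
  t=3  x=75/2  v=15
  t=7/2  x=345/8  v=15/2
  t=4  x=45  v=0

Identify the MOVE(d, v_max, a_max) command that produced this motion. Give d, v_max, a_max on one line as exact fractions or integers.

d=45 v_max=15 a_max=15

final state: t=4, x=45, v=0 → d = 45
a_max = (15/2−0)/(1/2−0) = 15
max v = 15 over t∈[1,3] → v_max = 15
check: 15·(1+2) = 45 ✓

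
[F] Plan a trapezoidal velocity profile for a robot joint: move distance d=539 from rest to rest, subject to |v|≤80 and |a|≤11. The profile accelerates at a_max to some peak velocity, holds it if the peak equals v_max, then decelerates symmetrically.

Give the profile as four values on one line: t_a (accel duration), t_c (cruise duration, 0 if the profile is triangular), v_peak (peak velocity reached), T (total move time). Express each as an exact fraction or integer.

t_a=7 t_c=0 v_peak=77 T=14

(v_max)²/a_max = 80²/11 = 6400/11
539 < 6400/11 ⇒ no cruise
v_peak = √(539·11) = √5929 = 77
t_a = 77/11 = 7; t_c = 0
T = 2·7 = 14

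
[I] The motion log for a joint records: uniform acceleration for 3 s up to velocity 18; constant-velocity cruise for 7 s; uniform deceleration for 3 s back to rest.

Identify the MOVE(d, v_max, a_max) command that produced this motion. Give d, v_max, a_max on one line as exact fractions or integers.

a_max = 18/3 = 6
d_a = ½·18·3 = 27; d_c = 18·7 = 126
d = 2·27 + 126 = 180
t_c = 7 > 0 ⇒ limit active, v_max = 18

d=180 v_max=18 a_max=6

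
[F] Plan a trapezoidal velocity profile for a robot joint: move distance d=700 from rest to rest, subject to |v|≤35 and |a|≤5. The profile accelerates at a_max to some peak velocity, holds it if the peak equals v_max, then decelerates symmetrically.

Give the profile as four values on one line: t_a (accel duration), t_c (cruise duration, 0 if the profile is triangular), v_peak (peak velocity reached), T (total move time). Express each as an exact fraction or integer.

(v_max)²/a_max = 35²/5 = 245
700 ≥ 245 → trapezoidal
t_a = 35/5 = 7; v_peak = 35
d_cruise = 700 − 245 = 455; t_c = 455/35 = 13
T = 2·7 + 13 = 27

t_a=7 t_c=13 v_peak=35 T=27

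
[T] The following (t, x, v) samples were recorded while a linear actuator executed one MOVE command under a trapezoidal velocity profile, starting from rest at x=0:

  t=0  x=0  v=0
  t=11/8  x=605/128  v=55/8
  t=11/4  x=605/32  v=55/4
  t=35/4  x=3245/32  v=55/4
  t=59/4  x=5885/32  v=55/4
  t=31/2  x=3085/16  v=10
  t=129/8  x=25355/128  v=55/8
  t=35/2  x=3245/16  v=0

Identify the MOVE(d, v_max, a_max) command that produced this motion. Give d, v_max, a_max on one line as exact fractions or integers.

d=3245/16 v_max=55/4 a_max=5

final state: t=35/2, x=3245/16, v=0 → d = 3245/16
a_max = (55/8−0)/(11/8−0) = 5
max v = 55/4 over t∈[11/4,59/4] → v_max = 55/4
check: 55/4·(11/4+12) = 3245/16 ✓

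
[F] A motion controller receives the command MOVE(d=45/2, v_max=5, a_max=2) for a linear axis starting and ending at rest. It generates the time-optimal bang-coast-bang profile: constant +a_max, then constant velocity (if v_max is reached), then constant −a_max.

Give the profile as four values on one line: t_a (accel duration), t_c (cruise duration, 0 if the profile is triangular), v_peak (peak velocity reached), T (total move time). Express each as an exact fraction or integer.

vₘ²/aₘ = 5²/2 = 25/2
45/2 ≥ 25/2 so v_max reached
t_a = 5/2; v_peak = 5
d_cruise = 45/2 − 25/2 = 10; t_c = 10/5 = 2
T = 2·5/2 + 2 = 7

t_a=5/2 t_c=2 v_peak=5 T=7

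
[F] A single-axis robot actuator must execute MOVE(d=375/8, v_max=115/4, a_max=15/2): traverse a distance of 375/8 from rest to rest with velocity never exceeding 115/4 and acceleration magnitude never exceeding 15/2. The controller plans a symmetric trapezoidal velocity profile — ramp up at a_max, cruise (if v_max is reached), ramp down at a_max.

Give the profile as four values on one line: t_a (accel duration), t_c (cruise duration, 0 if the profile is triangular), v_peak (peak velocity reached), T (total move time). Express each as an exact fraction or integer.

v_max²/a_max = (115/4)²/(15/2) = 2645/24
375/8 < 2645/24 → triangular
v_peak = √(375/8·15/2) = √(5625/16) = 75/4
t_a = (75/4)/(15/2) = 5/2; t_c = 0
T = 2·5/2 = 5

t_a=5/2 t_c=0 v_peak=75/4 T=5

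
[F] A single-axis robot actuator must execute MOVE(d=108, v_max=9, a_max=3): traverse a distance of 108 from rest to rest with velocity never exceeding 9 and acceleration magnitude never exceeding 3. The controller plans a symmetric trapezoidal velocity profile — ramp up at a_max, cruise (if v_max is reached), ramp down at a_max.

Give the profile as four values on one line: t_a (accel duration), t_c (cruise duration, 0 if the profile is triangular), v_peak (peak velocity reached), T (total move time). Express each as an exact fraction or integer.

v_max²/a_max = 9²/3 = 27
108 ≥ 27 → trapezoidal
t_a = 9/3 = 3; v_peak = 9
d_cruise = 108 − 27 = 81; t_c = 81/9 = 9
T = 2·3 + 9 = 15

t_a=3 t_c=9 v_peak=9 T=15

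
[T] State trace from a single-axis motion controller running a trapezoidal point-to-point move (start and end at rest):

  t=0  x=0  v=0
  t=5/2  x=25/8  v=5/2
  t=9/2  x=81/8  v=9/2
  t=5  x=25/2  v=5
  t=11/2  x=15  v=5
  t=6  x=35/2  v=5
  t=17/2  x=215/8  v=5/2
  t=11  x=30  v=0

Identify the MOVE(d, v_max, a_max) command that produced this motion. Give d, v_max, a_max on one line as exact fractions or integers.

d=30 v_max=5 a_max=1

final state: t=11, x=30, v=0 → d = 30
a_max = (5/2−0)/(5/2−0) = 1
max v = 5 over t∈[5,6] → v_max = 5
check: 5·(5+1) = 30 ✓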